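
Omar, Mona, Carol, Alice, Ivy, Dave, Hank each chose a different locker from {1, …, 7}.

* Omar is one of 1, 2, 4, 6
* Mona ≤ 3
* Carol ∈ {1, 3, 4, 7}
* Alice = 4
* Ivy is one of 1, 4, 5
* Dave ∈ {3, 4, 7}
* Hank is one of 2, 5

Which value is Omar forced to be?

6

Alice has just one choice, so Alice = 4. So Omar, Carol, Ivy, Dave can't be 4.
The 6 still-open variables together cover exactly {1, 2, 3, 5, 6, 7} — 6 values for 6 variables — and 6 appears only in Omar's list, so Omar = 6.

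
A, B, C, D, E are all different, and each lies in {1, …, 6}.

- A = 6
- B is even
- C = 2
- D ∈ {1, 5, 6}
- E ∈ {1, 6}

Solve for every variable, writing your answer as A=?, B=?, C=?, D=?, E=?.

A has just one choice, so A = 6. So B, D, E can't be 6.
That leaves C = 2. Strike 2 from B.
E has just one choice, so E = 1. Remove 1 from D.
B's domain is down to {4}, so B = 4.
D must be 5 (only option left).

A=6, B=4, C=2, D=5, E=1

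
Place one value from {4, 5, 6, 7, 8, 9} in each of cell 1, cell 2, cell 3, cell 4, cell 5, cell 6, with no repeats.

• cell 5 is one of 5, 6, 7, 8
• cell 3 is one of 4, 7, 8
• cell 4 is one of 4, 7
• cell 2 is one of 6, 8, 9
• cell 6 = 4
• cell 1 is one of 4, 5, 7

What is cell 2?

cell 6 has just one choice, so cell 6 = 4. Strike 4 from cell 1, cell 3, cell 4.
cell 4 must be 7 (only option left). Strike 7 from cell 1, cell 3, cell 5.
That leaves cell 1 = 5. Strike 5 from cell 5.
cell 3's domain is down to {8}, so cell 3 = 8. Eliminate 8 elsewhere: cell 2, cell 5.
cell 5's domain is down to {6}, so cell 5 = 6. Strike 6 from cell 2.
So cell 2 = 9.

9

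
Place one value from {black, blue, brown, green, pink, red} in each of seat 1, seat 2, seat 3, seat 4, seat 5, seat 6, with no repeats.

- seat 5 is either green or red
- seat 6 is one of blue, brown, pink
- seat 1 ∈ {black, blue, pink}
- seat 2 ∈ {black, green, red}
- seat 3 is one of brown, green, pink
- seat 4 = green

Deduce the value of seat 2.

seat 4's domain is down to {green}, so seat 4 = green. Remove green from seat 2, seat 3, seat 5.
That leaves seat 5 = red. Eliminate red elsewhere: seat 2.
So seat 2 = black.

black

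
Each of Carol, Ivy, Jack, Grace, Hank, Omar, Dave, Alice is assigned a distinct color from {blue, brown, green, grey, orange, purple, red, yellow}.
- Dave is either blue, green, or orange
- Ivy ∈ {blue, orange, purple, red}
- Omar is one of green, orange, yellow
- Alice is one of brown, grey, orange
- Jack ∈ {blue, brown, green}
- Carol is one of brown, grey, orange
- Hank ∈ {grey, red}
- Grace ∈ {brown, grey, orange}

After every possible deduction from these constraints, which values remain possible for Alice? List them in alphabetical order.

brown, grey, orange

The 8 variables draw from only 8 values {blue, brown, green, grey, orange, purple, red, yellow}, so each is used; only Ivy can be purple, hence Ivy = purple.
The 7 still-open variables together cover exactly {blue, brown, green, grey, orange, red, yellow} — 7 values for 7 variables — and red appears only in Hank's list, so Hank = red.
The 6 still-open variables draw from only 6 values {blue, brown, green, grey, orange, yellow}, so each is used; only Omar can be yellow, hence Omar = yellow.
The 3 variables Carol, Grace, Alice are confined to {brown, grey, orange}, which locks those values in; drop them from Jack, Dave.
No further eliminations apply; Alice can still be any of brown, grey, orange.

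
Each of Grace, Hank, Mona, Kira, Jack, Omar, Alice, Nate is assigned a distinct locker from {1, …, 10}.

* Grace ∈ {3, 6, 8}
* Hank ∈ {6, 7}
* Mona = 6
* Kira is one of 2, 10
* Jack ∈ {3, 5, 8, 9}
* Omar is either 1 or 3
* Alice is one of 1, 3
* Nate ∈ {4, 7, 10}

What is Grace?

8

Mona's domain is down to {6}, so Mona = 6. So Grace, Hank can't be 6.
That leaves Hank = 7. So Nate can't be 7.
Omar and Alice share exactly the 2 values {1, 3}; by pigeonhole those values go to them, so strike 1, 3 from Grace, Jack.
So Grace = 8.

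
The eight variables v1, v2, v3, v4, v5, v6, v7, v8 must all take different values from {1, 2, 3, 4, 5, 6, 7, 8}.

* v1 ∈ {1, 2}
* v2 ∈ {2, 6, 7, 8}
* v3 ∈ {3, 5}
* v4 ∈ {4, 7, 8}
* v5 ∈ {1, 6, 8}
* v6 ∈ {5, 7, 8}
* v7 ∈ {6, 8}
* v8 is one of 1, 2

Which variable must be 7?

v2

Among the 8 variables, 3 fits only v3 (and all 8 values in {1, 2, 3, 4, 5, 6, 7, 8} must be used), so v3 = 3.
Among the 7 still-open variables, 4 fits only v4 (and all 7 values in {1, 2, 4, 5, 6, 7, 8} must be used), so v4 = 4.
The 6 still-open variables together cover exactly {1, 2, 5, 6, 7, 8} — 6 values for 6 variables — and 5 appears only in v6's list, so v6 = 5.
The 5 still-open variables together cover exactly {1, 2, 6, 7, 8} — 5 values for 5 variables — and 7 appears only in v2's list, so v2 = 7.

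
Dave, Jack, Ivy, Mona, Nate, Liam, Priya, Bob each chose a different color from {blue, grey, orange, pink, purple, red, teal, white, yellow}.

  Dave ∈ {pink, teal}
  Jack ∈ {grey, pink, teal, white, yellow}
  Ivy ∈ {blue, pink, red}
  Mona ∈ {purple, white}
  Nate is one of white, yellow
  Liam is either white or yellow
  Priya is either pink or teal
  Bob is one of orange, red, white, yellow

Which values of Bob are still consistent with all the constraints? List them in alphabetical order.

The 2 variables Dave and Priya are confined to {pink, teal}, which locks those values in; drop them from Jack, Ivy.
The 2 variables Nate and Liam are confined to {white, yellow}, which locks those values in; drop them from Jack, Mona, Bob.
Jack has just one choice, so Jack = grey.
That leaves Mona = purple.
No further eliminations apply; Bob can still be any of orange, red.

orange, red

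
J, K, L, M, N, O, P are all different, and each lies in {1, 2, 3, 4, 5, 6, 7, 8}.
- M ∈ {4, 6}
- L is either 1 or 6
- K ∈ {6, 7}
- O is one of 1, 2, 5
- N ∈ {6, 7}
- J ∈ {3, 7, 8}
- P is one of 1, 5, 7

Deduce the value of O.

2

The 2 variables K and N are confined to {6, 7}, which locks those values in; drop them from J, L, M, P.
L must be 1 (only option left). Strike 1 from O, P.
That leaves M = 4.
P's domain is down to {5}, so P = 5. Eliminate 5 elsewhere: O.
So O = 2.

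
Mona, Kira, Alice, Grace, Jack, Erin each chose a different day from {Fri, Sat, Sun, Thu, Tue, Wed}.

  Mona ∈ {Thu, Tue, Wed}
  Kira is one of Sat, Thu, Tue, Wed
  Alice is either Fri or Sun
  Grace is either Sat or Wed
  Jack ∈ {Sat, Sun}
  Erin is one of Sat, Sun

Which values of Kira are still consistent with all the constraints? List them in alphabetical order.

Thu, Tue

The 6 variables draw from only 6 values {Fri, Sat, Sun, Thu, Tue, Wed}, so each is used; only Alice can be Fri, hence Alice = Fri.
Jack and Erin share exactly the 2 values {Sat, Sun}; by pigeonhole those values go to them, so strike Sat, Sun from Kira, Grace.
Grace has just one choice, so Grace = Wed. Remove Wed from Mona, Kira.
No further eliminations apply; Kira can still be any of Thu, Tue.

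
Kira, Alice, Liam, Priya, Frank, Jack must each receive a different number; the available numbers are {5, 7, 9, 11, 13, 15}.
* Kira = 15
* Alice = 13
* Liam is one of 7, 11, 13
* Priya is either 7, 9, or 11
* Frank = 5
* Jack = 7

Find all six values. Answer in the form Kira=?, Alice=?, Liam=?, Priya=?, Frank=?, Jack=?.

Kira=15, Alice=13, Liam=11, Priya=9, Frank=5, Jack=7

Kira must be 15 (only option left).
Alice has just one choice, so Alice = 13. So Liam can't be 13.
That leaves Frank = 5.
Jack has just one choice, so Jack = 7. So Liam, Priya can't be 7.
That leaves Liam = 11. Remove 11 from Priya.
Priya's domain is down to {9}, so Priya = 9.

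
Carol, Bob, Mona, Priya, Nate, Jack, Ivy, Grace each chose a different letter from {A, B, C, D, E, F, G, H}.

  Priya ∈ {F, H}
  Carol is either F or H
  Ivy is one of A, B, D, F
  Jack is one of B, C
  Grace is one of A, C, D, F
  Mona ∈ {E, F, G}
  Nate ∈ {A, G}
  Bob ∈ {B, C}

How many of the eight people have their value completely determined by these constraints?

2

The 8 variables together cover exactly {A, B, C, D, E, F, G, H} — 8 values for 8 variables — and E appears only in Mona's list, so Mona = E.
Among the 7 still-open variables, G fits only Nate (and all 7 values in {A, B, C, D, F, G, H} must be used), so Nate = G.
The 2 variables Carol and Priya are confined to {F, H}, which locks those values in; drop them from Ivy, Grace.
Bob and Jack share exactly the 2 values {B, C}; by pigeonhole those values go to them, so strike B, C from Ivy, Grace.
Determined: Mona=E, Nate=G. The other people each still have more than one consistent value. That makes 2.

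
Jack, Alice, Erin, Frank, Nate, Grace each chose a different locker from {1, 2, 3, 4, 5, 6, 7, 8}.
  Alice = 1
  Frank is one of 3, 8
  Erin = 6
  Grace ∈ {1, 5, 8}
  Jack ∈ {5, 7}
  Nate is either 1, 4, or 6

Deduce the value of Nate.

Alice has just one choice, so Alice = 1. Remove 1 from Nate, Grace.
Erin must be 6 (only option left). Strike 6 from Nate.
So Nate = 4.

4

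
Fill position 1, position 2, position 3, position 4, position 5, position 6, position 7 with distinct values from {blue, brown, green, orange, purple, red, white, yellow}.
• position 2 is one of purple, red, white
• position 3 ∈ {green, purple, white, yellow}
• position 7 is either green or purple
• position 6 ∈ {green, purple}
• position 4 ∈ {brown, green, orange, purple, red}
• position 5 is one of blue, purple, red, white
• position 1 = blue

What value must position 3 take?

yellow

position 1 has just one choice, so position 1 = blue. Eliminate blue elsewhere: position 5.
position 6 and position 7 share exactly the 2 values {green, purple}; by pigeonhole those values go to them, so strike green, purple from position 2, position 3, position 4, position 5.
The 2 variables position 2 and position 5 are confined to {red, white}, which locks those values in; drop them from position 3, position 4.
So position 3 = yellow.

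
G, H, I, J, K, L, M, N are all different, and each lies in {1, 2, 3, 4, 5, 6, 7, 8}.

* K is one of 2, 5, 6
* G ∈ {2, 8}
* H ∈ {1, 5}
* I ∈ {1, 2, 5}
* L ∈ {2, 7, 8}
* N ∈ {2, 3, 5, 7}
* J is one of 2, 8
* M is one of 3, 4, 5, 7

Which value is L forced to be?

The 8 variables together cover exactly {1, 2, 3, 4, 5, 6, 7, 8} — 8 values for 8 variables — and 4 appears only in M's list, so M = 4.
The 7 still-open variables draw from only 7 values {1, 2, 3, 5, 6, 7, 8}, so each is used; only N can be 3, hence N = 3.
The 6 still-open variables draw from only 6 values {1, 2, 5, 6, 7, 8}, so each is used; only K can be 6, hence K = 6.
The 5 still-open variables draw from only 5 values {1, 2, 5, 7, 8}, so each is used; only L can be 7, hence L = 7.

7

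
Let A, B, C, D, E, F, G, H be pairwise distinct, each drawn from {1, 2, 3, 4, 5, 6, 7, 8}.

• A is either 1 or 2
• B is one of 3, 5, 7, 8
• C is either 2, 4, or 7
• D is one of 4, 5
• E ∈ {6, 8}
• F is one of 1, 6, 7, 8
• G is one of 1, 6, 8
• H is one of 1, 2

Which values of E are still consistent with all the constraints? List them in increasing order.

The 8 variables together cover exactly {1, 2, 3, 4, 5, 6, 7, 8} — 8 values for 8 variables — and 3 appears only in B's list, so B = 3.
The 7 still-open variables together cover exactly {1, 2, 4, 5, 6, 7, 8} — 7 values for 7 variables — and 5 appears only in D's list, so D = 5.
The 6 still-open variables draw from only 6 values {1, 2, 4, 6, 7, 8}, so each is used; only C can be 4, hence C = 4.
The 5 still-open variables together cover exactly {1, 2, 6, 7, 8} — 5 values for 5 variables — and 7 appears only in F's list, so F = 7.
A and H share exactly the 2 values {1, 2}; by pigeonhole those values go to them, so strike 1, 2 from G.
No further eliminations apply; E can still be any of 6, 8.

6, 8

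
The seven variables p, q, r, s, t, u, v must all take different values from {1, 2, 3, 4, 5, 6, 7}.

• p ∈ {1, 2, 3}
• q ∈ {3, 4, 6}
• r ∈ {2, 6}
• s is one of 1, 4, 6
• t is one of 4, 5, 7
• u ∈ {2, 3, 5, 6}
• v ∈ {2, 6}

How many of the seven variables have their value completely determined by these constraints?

Among the 7 variables, 7 fits only t (and all 7 values in {1, 2, 3, 4, 5, 6, 7} must be used), so t = 7.
Among the 6 still-open variables, 5 fits only u (and all 6 values in {1, 2, 3, 4, 5, 6} must be used), so u = 5.
r and v share exactly the 2 values {2, 6}; by pigeonhole those values go to them, so strike 2, 6 from p, q, s.
Determined: t=7, u=5. The other variables each still have more than one consistent value. That makes 2.

2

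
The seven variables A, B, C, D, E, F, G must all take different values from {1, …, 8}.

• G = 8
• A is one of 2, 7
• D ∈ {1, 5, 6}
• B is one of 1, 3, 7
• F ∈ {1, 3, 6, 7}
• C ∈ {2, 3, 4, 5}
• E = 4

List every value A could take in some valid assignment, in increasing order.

2, 7

E's domain is down to {4}, so E = 4. So C can't be 4.
G must be 8 (only option left).
No further eliminations apply; A can still be any of 2, 7.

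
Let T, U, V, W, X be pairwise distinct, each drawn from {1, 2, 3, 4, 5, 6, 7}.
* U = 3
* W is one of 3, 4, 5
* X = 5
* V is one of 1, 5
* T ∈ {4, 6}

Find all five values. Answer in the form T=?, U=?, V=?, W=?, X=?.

T=6, U=3, V=1, W=4, X=5

U has just one choice, so U = 3. Eliminate 3 elsewhere: W.
X must be 5 (only option left). Remove 5 from V, W.
That leaves V = 1.
W has just one choice, so W = 4. Eliminate 4 elsewhere: T.
T has just one choice, so T = 6.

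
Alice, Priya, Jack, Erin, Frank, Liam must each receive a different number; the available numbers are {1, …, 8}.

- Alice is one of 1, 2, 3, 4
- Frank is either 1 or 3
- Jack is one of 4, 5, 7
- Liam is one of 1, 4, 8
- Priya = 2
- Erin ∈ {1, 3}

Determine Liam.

8

Priya has just one choice, so Priya = 2. Eliminate 2 elsewhere: Alice.
Erin and Frank share exactly the 2 values {1, 3}; by pigeonhole those values go to them, so strike 1, 3 from Alice, Liam.
Alice has just one choice, so Alice = 4. So Jack, Liam can't be 4.
So Liam = 8.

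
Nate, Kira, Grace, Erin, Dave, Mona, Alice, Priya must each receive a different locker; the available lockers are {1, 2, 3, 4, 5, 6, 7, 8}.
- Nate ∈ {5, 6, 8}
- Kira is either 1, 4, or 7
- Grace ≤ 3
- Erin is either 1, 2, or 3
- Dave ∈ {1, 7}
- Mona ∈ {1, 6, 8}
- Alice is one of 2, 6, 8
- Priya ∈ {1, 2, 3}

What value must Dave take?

7

Among the 8 variables, 4 fits only Kira (and all 8 values in {1, 2, 3, 4, 5, 6, 7, 8} must be used), so Kira = 4.
The 7 still-open variables draw from only 7 values {1, 2, 3, 5, 6, 7, 8}, so each is used; only Nate can be 5, hence Nate = 5.
The 6 still-open variables together cover exactly {1, 2, 3, 6, 7, 8} — 6 values for 6 variables — and 7 appears only in Dave's list, so Dave = 7.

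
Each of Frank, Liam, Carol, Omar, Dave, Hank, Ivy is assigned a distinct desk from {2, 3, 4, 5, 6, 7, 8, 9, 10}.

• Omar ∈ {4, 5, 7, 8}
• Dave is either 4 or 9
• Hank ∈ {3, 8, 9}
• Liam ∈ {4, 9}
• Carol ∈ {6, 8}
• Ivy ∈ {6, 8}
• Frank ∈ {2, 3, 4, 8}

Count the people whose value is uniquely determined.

The 2 variables Liam and Dave are confined to {4, 9}, which locks those values in; drop them from Frank, Omar, Hank.
Carol and Ivy share exactly the 2 values {6, 8}; by pigeonhole those values go to them, so strike 6, 8 from Frank, Omar, Hank.
Hank has just one choice, so Hank = 3. So Frank can't be 3.
Frank's domain is down to {2}, so Frank = 2.
Determined: Frank=2, Hank=3. The other people each still have more than one consistent value. That makes 2.

2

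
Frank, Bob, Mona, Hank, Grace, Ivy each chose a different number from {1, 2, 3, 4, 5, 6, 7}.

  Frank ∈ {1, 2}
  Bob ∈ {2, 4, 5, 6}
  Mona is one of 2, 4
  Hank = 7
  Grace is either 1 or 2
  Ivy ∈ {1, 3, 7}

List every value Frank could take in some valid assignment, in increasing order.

1, 2

Hank's domain is down to {7}, so Hank = 7. So Ivy can't be 7.
Frank and Grace between them cover only {1, 2} — a naked pair. Remove those values from Bob, Mona, Ivy.
Mona has just one choice, so Mona = 4. Eliminate 4 elsewhere: Bob.
Ivy must be 3 (only option left).
No further eliminations apply; Frank can still be any of 1, 2.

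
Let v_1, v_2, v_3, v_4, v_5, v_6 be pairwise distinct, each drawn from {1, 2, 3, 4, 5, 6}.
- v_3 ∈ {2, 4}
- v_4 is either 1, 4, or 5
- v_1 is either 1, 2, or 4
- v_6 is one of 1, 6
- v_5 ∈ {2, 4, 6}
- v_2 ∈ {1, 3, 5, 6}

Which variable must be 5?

The 6 variables draw from only 6 values {1, 2, 3, 4, 5, 6}, so each is used; only v_2 can be 3, hence v_2 = 3.
The 5 still-open variables draw from only 5 values {1, 2, 4, 5, 6}, so each is used; only v_4 can be 5, hence v_4 = 5.

v_4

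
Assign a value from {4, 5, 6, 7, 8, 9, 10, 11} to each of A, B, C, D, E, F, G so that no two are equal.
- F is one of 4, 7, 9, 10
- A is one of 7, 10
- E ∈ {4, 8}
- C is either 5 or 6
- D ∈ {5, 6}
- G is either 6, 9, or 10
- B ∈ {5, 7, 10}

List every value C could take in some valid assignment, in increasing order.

Among the 7 variables, 8 fits only E (and all 7 values in {4, 5, 6, 7, 8, 9, 10} must be used), so E = 8.
The 6 still-open variables draw from only 6 values {4, 5, 6, 7, 9, 10}, so each is used; only F can be 4, hence F = 4.
The 5 still-open variables together cover exactly {5, 6, 7, 9, 10} — 5 values for 5 variables — and 9 appears only in G's list, so G = 9.
C and D between them cover only {5, 6} — a naked pair. Remove those values from B.
No further eliminations apply; C can still be any of 5, 6.

5, 6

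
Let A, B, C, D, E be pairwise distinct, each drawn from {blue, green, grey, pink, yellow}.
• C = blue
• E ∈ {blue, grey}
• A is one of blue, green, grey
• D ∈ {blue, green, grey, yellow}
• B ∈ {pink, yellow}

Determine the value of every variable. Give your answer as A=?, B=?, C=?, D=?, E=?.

A=green, B=pink, C=blue, D=yellow, E=grey

C's domain is down to {blue}, so C = blue. So A, D, E can't be blue.
E must be grey (only option left). Eliminate grey elsewhere: A, D.
A has just one choice, so A = green. So D can't be green.
That leaves D = yellow. Strike yellow from B.
B must be pink (only option left).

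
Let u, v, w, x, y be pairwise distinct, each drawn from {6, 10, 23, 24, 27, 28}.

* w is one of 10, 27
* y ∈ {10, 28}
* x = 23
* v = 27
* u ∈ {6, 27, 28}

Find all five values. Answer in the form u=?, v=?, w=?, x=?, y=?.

u=6, v=27, w=10, x=23, y=28

v has just one choice, so v = 27. Strike 27 from u, w.
w must be 10 (only option left). Eliminate 10 elsewhere: y.
x's domain is down to {23}, so x = 23.
y has just one choice, so y = 28. Eliminate 28 elsewhere: u.
u has just one choice, so u = 6.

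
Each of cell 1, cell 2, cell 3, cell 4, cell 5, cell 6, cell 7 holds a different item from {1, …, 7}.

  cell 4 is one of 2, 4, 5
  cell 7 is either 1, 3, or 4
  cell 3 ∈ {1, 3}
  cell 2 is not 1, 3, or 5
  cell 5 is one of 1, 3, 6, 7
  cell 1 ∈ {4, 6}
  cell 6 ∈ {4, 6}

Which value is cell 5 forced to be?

7

The 7 variables draw from only 7 values {1, 2, 3, 4, 5, 6, 7}, so each is used; only cell 4 can be 5, hence cell 4 = 5.
Among the 6 still-open variables, 2 fits only cell 2 (and all 6 values in {1, 2, 3, 4, 6, 7} must be used), so cell 2 = 2.
Among the 5 still-open variables, 7 fits only cell 5 (and all 5 values in {1, 3, 4, 6, 7} must be used), so cell 5 = 7.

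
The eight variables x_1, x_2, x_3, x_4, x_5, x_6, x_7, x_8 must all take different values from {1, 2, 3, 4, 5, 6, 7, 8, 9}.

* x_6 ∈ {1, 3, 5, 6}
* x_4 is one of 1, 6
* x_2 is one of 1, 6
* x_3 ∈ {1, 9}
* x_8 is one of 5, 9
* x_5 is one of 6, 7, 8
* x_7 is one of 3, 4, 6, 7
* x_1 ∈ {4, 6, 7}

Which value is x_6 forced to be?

3

Among the 8 variables, 8 fits only x_5 (and all 8 values in {1, 3, 4, 5, 6, 7, 8, 9} must be used), so x_5 = 8.
x_2 and x_4 share exactly the 2 values {1, 6}; by pigeonhole those values go to them, so strike 1, 6 from x_1, x_3, x_6, x_7.
x_3 must be 9 (only option left). So x_8 can't be 9.
x_8's domain is down to {5}, so x_8 = 5. So x_6 can't be 5.
So x_6 = 3.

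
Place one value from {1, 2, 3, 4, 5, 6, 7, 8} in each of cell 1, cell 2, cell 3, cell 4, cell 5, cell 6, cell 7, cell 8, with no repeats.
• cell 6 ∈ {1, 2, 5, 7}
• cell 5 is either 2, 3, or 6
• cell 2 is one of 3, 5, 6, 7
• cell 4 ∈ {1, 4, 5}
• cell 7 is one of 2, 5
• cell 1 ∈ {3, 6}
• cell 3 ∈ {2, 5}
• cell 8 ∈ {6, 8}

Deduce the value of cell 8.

8

Among the 8 variables, 4 fits only cell 4 (and all 8 values in {1, 2, 3, 4, 5, 6, 7, 8} must be used), so cell 4 = 4.
The 7 still-open variables together cover exactly {1, 2, 3, 5, 6, 7, 8} — 7 values for 7 variables — and 1 appears only in cell 6's list, so cell 6 = 1.
The 6 still-open variables together cover exactly {2, 3, 5, 6, 7, 8} — 6 values for 6 variables — and 7 appears only in cell 2's list, so cell 2 = 7.
The 5 still-open variables together cover exactly {2, 3, 5, 6, 8} — 5 values for 5 variables — and 8 appears only in cell 8's list, so cell 8 = 8.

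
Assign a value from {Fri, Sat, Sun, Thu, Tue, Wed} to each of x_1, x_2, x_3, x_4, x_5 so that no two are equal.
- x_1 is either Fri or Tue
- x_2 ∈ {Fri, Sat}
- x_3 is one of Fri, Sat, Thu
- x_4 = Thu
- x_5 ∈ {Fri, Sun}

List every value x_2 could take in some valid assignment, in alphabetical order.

Fri, Sat

x_4 has just one choice, so x_4 = Thu. So x_3 can't be Thu.
The 4 still-open variables together cover exactly {Fri, Sat, Sun, Tue} — 4 values for 4 variables — and Sun appears only in x_5's list, so x_5 = Sun.
Among the 3 still-open variables, Tue fits only x_1 (and all 3 values in {Fri, Sat, Tue} must be used), so x_1 = Tue.
No further eliminations apply; x_2 can still be any of Fri, Sat.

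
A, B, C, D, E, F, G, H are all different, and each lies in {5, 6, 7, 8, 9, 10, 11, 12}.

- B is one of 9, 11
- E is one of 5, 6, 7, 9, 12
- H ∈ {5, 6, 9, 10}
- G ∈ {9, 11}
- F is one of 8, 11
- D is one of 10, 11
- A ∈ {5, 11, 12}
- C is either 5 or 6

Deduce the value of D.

The 8 variables draw from only 8 values {5, 6, 7, 8, 9, 10, 11, 12}, so each is used; only E can be 7, hence E = 7.
The 7 still-open variables draw from only 7 values {5, 6, 8, 9, 10, 11, 12}, so each is used; only F can be 8, hence F = 8.
Among the 6 still-open variables, 12 fits only A (and all 6 values in {5, 6, 9, 10, 11, 12} must be used), so A = 12.
The 2 variables B and G are confined to {9, 11}, which locks those values in; drop them from D, H.
So D = 10.

10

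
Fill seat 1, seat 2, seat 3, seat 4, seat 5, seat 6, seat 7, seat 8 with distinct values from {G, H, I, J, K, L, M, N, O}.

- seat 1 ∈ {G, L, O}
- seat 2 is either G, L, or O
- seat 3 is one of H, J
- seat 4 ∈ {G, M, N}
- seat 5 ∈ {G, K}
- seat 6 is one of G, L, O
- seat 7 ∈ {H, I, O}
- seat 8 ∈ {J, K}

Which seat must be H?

seat 1, seat 2, seat 6 share exactly the 3 values {G, L, O}; by pigeonhole those values go to them, so strike G, L, O from seat 4, seat 5, seat 7.
seat 5's domain is down to {K}, so seat 5 = K. Strike K from seat 8.
That leaves seat 8 = J. So seat 3 can't be J.
So H goes to seat 3.

seat 3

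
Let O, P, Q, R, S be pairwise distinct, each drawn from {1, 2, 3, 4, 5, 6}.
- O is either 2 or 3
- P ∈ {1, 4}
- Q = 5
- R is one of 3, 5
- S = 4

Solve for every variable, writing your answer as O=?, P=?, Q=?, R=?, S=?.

Q's domain is down to {5}, so Q = 5. So R can't be 5.
R's domain is down to {3}, so R = 3. So O can't be 3.
S has just one choice, so S = 4. Eliminate 4 elsewhere: P.
That leaves O = 2.
P has just one choice, so P = 1.

O=2, P=1, Q=5, R=3, S=4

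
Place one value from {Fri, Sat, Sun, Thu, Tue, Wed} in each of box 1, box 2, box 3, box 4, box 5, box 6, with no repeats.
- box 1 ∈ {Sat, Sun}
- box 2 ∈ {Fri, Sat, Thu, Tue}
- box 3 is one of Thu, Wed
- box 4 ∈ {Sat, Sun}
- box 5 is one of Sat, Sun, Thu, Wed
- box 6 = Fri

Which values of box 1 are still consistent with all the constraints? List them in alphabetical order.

box 6's domain is down to {Fri}, so box 6 = Fri. Strike Fri from box 2.
The 5 still-open variables draw from only 5 values {Sat, Sun, Thu, Tue, Wed}, so each is used; only box 2 can be Tue, hence box 2 = Tue.
The 2 variables box 1 and box 4 are confined to {Sat, Sun}, which locks those values in; drop them from box 5.
No further eliminations apply; box 1 can still be any of Sat, Sun.

Sat, Sun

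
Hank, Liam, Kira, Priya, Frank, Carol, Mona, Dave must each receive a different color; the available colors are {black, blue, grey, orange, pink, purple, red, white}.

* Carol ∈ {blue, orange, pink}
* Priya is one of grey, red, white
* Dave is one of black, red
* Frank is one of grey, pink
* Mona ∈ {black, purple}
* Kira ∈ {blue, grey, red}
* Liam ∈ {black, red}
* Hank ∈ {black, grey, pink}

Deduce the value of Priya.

white

The 8 variables draw from only 8 values {black, blue, grey, orange, pink, purple, red, white}, so each is used; only Carol can be orange, hence Carol = orange.
The 7 still-open variables draw from only 7 values {black, blue, grey, pink, purple, red, white}, so each is used; only Kira can be blue, hence Kira = blue.
The 6 still-open variables draw from only 6 values {black, grey, pink, purple, red, white}, so each is used; only Mona can be purple, hence Mona = purple.
The 5 still-open variables together cover exactly {black, grey, pink, red, white} — 5 values for 5 variables — and white appears only in Priya's list, so Priya = white.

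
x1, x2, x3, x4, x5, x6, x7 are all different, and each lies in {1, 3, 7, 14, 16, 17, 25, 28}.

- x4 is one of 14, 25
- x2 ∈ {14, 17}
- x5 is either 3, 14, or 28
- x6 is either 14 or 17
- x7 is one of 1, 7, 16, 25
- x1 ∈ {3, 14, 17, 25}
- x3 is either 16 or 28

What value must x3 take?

16

The 2 variables x2 and x6 are confined to {14, 17}, which locks those values in; drop them from x1, x4, x5.
That leaves x4 = 25. So x1, x7 can't be 25.
x1's domain is down to {3}, so x1 = 3. Remove 3 from x5.
That leaves x5 = 28. Eliminate 28 elsewhere: x3.
So x3 = 16.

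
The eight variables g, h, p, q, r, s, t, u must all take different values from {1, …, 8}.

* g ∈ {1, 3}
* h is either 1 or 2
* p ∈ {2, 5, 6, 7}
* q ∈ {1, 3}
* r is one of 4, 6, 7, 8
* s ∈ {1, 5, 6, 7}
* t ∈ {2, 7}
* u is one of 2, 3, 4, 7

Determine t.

Among the 8 variables, 8 fits only r (and all 8 values in {1, 2, 3, 4, 5, 6, 7, 8} must be used), so r = 8.
Among the 7 still-open variables, 4 fits only u (and all 7 values in {1, 2, 3, 4, 5, 6, 7} must be used), so u = 4.
The 2 variables g and q are confined to {1, 3}, which locks those values in; drop them from h, s.
h has just one choice, so h = 2. Remove 2 from p, t.
So t = 7.

7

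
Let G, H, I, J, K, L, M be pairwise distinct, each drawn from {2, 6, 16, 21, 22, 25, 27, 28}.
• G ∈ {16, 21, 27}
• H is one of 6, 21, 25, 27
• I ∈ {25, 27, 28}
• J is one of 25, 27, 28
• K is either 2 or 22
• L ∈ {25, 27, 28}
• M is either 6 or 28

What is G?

I, J, L share exactly the 3 values {25, 27, 28}; by pigeonhole those values go to them, so strike 25, 27, 28 from G, H, M.
That leaves M = 6. Remove 6 from H.
H has just one choice, so H = 21. Strike 21 from G.
So G = 16.

16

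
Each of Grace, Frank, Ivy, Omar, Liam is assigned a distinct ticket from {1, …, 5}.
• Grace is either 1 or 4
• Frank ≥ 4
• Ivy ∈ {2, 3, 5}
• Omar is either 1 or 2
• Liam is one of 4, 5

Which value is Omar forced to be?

The 5 variables draw from only 5 values {1, 2, 3, 4, 5}, so each is used; only Ivy can be 3, hence Ivy = 3.
The 4 still-open variables draw from only 4 values {1, 2, 4, 5}, so each is used; only Omar can be 2, hence Omar = 2.

2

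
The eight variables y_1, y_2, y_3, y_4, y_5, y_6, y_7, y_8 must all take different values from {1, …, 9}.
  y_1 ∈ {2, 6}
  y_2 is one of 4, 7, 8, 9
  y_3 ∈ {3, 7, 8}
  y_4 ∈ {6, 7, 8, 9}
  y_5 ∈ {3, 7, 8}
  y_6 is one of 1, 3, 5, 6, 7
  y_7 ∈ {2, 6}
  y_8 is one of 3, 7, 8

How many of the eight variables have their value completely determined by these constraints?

y_1 and y_7 between them cover only {2, 6} — a naked pair. Remove those values from y_4, y_6.
y_3, y_5, y_8 share exactly the 3 values {3, 7, 8}; by pigeonhole those values go to them, so strike 3, 7, 8 from y_2, y_4, y_6.
y_4 has just one choice, so y_4 = 9. So y_2 can't be 9.
That leaves y_2 = 4.
Determined: y_2=4, y_4=9. The other variables each still have more than one consistent value. That makes 2.

2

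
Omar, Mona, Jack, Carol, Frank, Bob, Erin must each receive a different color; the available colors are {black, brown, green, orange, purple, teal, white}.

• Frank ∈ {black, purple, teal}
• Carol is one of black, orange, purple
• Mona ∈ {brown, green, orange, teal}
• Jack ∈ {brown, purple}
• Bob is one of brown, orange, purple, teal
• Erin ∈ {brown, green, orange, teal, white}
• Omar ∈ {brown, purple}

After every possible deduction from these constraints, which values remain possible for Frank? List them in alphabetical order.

The 7 variables draw from only 7 values {black, brown, green, orange, purple, teal, white}, so each is used; only Erin can be white, hence Erin = white.
Among the 6 still-open variables, green fits only Mona (and all 6 values in {black, brown, green, orange, purple, teal} must be used), so Mona = green.
Omar and Jack between them cover only {brown, purple} — a naked pair. Remove those values from Carol, Frank, Bob.
No further eliminations apply; Frank can still be any of black, teal.

black, teal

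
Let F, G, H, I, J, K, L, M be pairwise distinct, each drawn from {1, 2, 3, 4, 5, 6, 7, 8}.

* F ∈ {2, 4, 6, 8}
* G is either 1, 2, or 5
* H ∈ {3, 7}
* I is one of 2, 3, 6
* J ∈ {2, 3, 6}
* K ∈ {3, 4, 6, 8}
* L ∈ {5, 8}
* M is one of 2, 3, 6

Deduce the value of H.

7

The 8 variables together cover exactly {1, 2, 3, 4, 5, 6, 7, 8} — 8 values for 8 variables — and 1 appears only in G's list, so G = 1.
Among the 7 still-open variables, 5 fits only L (and all 7 values in {2, 3, 4, 5, 6, 7, 8} must be used), so L = 5.
The 6 still-open variables together cover exactly {2, 3, 4, 6, 7, 8} — 6 values for 6 variables — and 7 appears only in H's list, so H = 7.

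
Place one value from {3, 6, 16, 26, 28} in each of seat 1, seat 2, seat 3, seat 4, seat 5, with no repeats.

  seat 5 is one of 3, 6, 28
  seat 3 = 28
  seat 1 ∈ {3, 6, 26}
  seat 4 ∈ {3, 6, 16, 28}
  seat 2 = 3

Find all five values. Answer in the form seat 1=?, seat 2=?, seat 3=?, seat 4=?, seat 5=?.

seat 2 must be 3 (only option left). Remove 3 from seat 1, seat 4, seat 5.
seat 3 must be 28 (only option left). Eliminate 28 elsewhere: seat 4, seat 5.
That leaves seat 5 = 6. Remove 6 from seat 1, seat 4.
seat 1's domain is down to {26}, so seat 1 = 26.
seat 4's domain is down to {16}, so seat 4 = 16.

seat 1=26, seat 2=3, seat 3=28, seat 4=16, seat 5=6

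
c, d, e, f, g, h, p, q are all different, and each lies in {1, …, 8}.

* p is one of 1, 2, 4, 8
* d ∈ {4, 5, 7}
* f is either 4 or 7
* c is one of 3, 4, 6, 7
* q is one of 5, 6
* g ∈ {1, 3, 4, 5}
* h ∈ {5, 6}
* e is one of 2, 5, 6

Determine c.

The 8 variables draw from only 8 values {1, 2, 3, 4, 5, 6, 7, 8}, so each is used; only p can be 8, hence p = 8.
The 7 still-open variables together cover exactly {1, 2, 3, 4, 5, 6, 7} — 7 values for 7 variables — and 1 appears only in g's list, so g = 1.
The 6 still-open variables together cover exactly {2, 3, 4, 5, 6, 7} — 6 values for 6 variables — and 2 appears only in e's list, so e = 2.
Among the 5 still-open variables, 3 fits only c (and all 5 values in {3, 4, 5, 6, 7} must be used), so c = 3.

3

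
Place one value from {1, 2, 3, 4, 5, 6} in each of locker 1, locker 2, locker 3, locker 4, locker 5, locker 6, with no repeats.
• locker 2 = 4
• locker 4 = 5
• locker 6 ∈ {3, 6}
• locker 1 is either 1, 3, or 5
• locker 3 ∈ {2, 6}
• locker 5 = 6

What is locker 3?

2

locker 2 has just one choice, so locker 2 = 4.
locker 4 has just one choice, so locker 4 = 5. So locker 1 can't be 5.
locker 5 must be 6 (only option left). Strike 6 from locker 3, locker 6.
So locker 3 = 2.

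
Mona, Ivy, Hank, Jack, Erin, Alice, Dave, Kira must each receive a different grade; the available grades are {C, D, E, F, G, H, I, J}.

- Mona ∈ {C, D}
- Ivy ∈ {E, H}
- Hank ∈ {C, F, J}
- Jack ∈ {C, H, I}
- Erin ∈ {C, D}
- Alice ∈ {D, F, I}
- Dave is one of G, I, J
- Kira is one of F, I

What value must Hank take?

J

Among the 8 variables, E fits only Ivy (and all 8 values in {C, D, E, F, G, H, I, J} must be used), so Ivy = E.
The 7 still-open variables draw from only 7 values {C, D, F, G, H, I, J}, so each is used; only Dave can be G, hence Dave = G.
The 6 still-open variables draw from only 6 values {C, D, F, H, I, J}, so each is used; only Jack can be H, hence Jack = H.
The 5 still-open variables draw from only 5 values {C, D, F, I, J}, so each is used; only Hank can be J, hence Hank = J.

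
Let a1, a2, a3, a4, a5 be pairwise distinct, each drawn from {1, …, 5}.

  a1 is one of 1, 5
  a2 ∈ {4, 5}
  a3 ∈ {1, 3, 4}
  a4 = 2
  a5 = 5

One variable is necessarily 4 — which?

a2

a4 has just one choice, so a4 = 2.
a5 has just one choice, so a5 = 5. Remove 5 from a1, a2.
So 4 goes to a2.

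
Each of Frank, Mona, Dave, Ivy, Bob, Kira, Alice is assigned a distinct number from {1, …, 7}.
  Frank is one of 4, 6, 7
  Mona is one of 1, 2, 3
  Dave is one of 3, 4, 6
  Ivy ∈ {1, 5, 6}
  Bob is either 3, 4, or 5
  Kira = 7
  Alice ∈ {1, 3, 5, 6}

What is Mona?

2

Kira's domain is down to {7}, so Kira = 7. Remove 7 from Frank.
The 6 still-open variables draw from only 6 values {1, 2, 3, 4, 5, 6}, so each is used; only Mona can be 2, hence Mona = 2.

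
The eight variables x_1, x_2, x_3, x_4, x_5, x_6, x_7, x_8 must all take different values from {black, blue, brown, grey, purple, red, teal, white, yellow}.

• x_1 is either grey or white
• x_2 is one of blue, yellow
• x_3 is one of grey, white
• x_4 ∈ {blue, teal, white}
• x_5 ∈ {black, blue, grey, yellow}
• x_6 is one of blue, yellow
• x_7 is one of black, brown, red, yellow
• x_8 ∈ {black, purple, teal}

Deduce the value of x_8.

purple

x_1 and x_3 share exactly the 2 values {grey, white}; by pigeonhole those values go to them, so strike grey, white from x_4, x_5.
x_2 and x_6 between them cover only {blue, yellow} — a naked pair. Remove those values from x_4, x_5, x_7.
x_4 has just one choice, so x_4 = teal. So x_8 can't be teal.
x_5's domain is down to {black}, so x_5 = black. Remove black from x_7, x_8.
So x_8 = purple.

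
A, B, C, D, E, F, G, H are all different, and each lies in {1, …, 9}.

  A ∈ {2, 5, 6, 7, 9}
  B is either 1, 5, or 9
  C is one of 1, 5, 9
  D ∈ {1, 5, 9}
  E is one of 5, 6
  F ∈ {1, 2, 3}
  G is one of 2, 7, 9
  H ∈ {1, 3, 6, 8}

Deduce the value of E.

Among the 8 variables, 8 fits only H (and all 8 values in {1, 2, 3, 5, 6, 7, 8, 9} must be used), so H = 8.
The 7 still-open variables draw from only 7 values {1, 2, 3, 5, 6, 7, 9}, so each is used; only F can be 3, hence F = 3.
B, C, D share exactly the 3 values {1, 5, 9}; by pigeonhole those values go to them, so strike 1, 5, 9 from A, E, G.
So E = 6.

6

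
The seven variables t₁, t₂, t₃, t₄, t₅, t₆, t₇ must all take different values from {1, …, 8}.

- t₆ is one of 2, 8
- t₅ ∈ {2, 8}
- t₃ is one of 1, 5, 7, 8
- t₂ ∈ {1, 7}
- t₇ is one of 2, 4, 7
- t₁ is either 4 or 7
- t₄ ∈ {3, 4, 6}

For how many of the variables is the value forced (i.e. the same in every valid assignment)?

2

t₅ and t₆ share exactly the 2 values {2, 8}; by pigeonhole those values go to them, so strike 2, 8 from t₃, t₇.
The 2 variables t₁ and t₇ are confined to {4, 7}, which locks those values in; drop them from t₂, t₃, t₄.
t₂ must be 1 (only option left). Remove 1 from t₃.
t₃ must be 5 (only option left).
Determined: t₂=1, t₃=5. The other variables each still have more than one consistent value. That makes 2.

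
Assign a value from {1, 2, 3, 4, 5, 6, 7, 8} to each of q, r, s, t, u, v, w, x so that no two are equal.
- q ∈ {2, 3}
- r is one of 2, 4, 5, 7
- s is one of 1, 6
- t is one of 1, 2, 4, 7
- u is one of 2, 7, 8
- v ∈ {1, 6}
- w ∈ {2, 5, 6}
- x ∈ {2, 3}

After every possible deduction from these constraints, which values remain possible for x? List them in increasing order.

The 8 variables together cover exactly {1, 2, 3, 4, 5, 6, 7, 8} — 8 values for 8 variables — and 8 appears only in u's list, so u = 8.
The 2 variables q and x are confined to {2, 3}, which locks those values in; drop them from r, t, w.
s and v share exactly the 2 values {1, 6}; by pigeonhole those values go to them, so strike 1, 6 from t, w.
That leaves w = 5. So r can't be 5.
No further eliminations apply; x can still be any of 2, 3.

2, 3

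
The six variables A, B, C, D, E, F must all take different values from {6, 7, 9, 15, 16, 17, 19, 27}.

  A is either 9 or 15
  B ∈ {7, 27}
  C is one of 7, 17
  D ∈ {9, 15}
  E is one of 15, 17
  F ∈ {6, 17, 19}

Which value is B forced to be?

A and D share exactly the 2 values {9, 15}; by pigeonhole those values go to them, so strike 9, 15 from E.
E must be 17 (only option left). Strike 17 from C, F.
C must be 7 (only option left). Strike 7 from B.
So B = 27.

27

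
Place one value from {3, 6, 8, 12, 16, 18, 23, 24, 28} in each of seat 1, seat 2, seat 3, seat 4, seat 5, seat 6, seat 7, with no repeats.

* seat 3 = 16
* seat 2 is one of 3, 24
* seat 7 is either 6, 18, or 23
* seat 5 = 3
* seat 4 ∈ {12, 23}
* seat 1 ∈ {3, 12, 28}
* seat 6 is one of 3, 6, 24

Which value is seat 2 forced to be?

seat 3 must be 16 (only option left).
seat 5 must be 3 (only option left). Eliminate 3 elsewhere: seat 1, seat 2, seat 6.
So seat 2 = 24.

24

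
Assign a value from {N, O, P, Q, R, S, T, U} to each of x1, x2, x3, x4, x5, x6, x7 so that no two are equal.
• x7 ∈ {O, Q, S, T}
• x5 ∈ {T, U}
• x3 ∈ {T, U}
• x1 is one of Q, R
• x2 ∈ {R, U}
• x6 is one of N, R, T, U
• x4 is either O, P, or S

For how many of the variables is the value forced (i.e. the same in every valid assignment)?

3

x3 and x5 share exactly the 2 values {T, U}; by pigeonhole those values go to them, so strike T, U from x2, x6, x7.
x2 has just one choice, so x2 = R. Remove R from x1, x6.
x6 has just one choice, so x6 = N.
x1 has just one choice, so x1 = Q. So x7 can't be Q.
Determined: x1=Q, x2=R, x6=N. The other variables each still have more than one consistent value. That makes 3.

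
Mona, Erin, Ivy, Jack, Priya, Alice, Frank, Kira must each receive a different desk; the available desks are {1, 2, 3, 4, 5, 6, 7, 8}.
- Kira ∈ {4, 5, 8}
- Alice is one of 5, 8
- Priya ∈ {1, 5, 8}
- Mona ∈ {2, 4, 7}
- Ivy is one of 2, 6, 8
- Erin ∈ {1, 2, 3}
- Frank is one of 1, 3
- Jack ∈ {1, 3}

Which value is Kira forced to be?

4

Among the 8 variables, 6 fits only Ivy (and all 8 values in {1, 2, 3, 4, 5, 6, 7, 8} must be used), so Ivy = 6.
The 7 still-open variables draw from only 7 values {1, 2, 3, 4, 5, 7, 8}, so each is used; only Mona can be 7, hence Mona = 7.
Among the 6 still-open variables, 2 fits only Erin (and all 6 values in {1, 2, 3, 4, 5, 8} must be used), so Erin = 2.
The 5 still-open variables draw from only 5 values {1, 3, 4, 5, 8}, so each is used; only Kira can be 4, hence Kira = 4.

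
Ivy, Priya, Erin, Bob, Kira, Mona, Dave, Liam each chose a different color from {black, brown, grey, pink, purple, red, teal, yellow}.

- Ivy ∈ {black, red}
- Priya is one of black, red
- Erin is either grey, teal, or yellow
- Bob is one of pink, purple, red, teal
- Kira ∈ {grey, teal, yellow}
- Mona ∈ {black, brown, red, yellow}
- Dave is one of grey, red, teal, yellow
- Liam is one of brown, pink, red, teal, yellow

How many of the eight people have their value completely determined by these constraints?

3

Among the 8 variables, purple fits only Bob (and all 8 values in {black, brown, grey, pink, purple, red, teal, yellow} must be used), so Bob = purple.
The 7 still-open variables together cover exactly {black, brown, grey, pink, red, teal, yellow} — 7 values for 7 variables — and pink appears only in Liam's list, so Liam = pink.
Among the 6 still-open variables, brown fits only Mona (and all 6 values in {black, brown, grey, red, teal, yellow} must be used), so Mona = brown.
Ivy and Priya between them cover only {black, red} — a naked pair. Remove those values from Dave.
Determined: Bob=purple, Mona=brown, Liam=pink. The other people each still have more than one consistent value. That makes 3.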